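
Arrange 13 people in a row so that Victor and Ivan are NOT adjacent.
Total - adjacent = 13! - (13-1)!×2 = 6227020800 - 958003200 = 5269017600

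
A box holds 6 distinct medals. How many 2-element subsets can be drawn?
C(6,2) = 6!/(2!×4!) = 15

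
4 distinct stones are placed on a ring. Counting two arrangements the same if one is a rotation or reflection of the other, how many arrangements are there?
(4-1)!/2 = 6/2 = 3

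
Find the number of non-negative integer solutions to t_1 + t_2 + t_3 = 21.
C(21+3-1, 3-1) = C(23, 2) = 253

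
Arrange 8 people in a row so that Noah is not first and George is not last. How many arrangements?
By inclusion-exclusion: 8! - 2×(8-1)! + (8-2)! = 40320 - 10080 + 720 = 30960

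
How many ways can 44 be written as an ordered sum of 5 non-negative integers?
C(44+5-1, 5-1) = C(48, 4) = 194580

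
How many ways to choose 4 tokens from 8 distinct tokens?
C(8,4) = 8!/(4!×4!) = 70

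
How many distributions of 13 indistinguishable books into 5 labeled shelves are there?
C(13+5-1, 5-1) = C(17, 4) = 2380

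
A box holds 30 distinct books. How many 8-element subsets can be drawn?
C(30,8) = 30!/(8!×22!) = 5852925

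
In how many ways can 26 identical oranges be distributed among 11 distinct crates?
C(26+11-1, 11-1) = C(36, 10) = 254186856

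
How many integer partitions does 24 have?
Pentagonal recurrence p(n) = p(n-1) + p(n-2) - p(n-5) - p(n-7) + p(n-12) + p(n-15) - ... gives p(0..23) = 1, 1, 2, 3, 5, 7, 11, 15, 22, 30, 42, 56, 77, 101, 135, 176, 231, 297, 385, 490, 627, 792, 1002, 1255. p(24) = p(23) + p(22) - p(19) - p(17) + p(12) + p(9) - p(2) = 1255 + 1002 - 490 - 297 + 77 + 30 - 2 = 1575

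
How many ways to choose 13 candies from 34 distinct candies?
C(34,13) = 34!/(13!×21!) = 927983760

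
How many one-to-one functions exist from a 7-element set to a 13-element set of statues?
P(13,7) = 13!/(13-7)! = 8648640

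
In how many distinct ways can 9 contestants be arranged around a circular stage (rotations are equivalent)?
Circular: fix one position, arrange the rest. (9-1)! = 40320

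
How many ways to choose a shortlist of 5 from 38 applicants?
C(38,5) = 38!/(5!×33!) = 501942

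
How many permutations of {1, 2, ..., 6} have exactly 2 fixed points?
Choose the 2 fixed points C(6,2) = 15, derange the rest: !4 = Σ_{j=0}^{4} (-1)^j·4!/j! = 24 - 24 + 12 - 4 + 1 = 9. Product = 15 × 9 = 135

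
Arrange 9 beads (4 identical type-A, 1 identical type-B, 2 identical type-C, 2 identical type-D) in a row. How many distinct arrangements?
9! / (4! × 1! × 2! × 2!) = 3780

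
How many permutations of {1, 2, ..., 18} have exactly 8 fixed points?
Choose the 8 fixed points C(18,8) = 43758, derange the rest: !10 = Σ_{j=0}^{10} (-1)^j·10!/j! = 3628800 - 3628800 + 1814400 - 604800 + 151200 - 30240 + 5040 - 720 + 90 - 10 + 1 = 1334961. Product = 43758 × 1334961 = 58415223438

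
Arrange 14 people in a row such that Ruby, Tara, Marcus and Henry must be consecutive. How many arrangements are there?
Treat the 4 as one block: (14-4+1)! × 4! = 39916800 × 24 = 958003200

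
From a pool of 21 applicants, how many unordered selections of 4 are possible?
C(21,4) = 21!/(4!×17!) = 5985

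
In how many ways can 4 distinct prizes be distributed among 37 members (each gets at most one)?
P(37,4) = 37!/(37-4)! = 1585080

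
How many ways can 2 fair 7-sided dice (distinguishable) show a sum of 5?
Coefficient of x^5 in (x + x² + ... + x^7)^2. By inclusion-exclusion on dice exceeding 7: Σ_j (-1)^j C(2,j)·C(5-1-7j, 1) = C(2,0)·C(4,1) = 1·4 = 4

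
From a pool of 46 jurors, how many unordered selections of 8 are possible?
C(46,8) = 46!/(8!×38!) = 260932815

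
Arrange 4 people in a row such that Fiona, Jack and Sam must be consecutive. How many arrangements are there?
Treat the 3 as one block: (4-3+1)! × 3! = 2 × 6 = 12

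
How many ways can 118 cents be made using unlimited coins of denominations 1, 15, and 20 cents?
Coefficient of x^118 in 1/(1-x^1) · 1/(1-x^15) · 1/(1-x^20). Case on j = number of 20-cent coins (j = 0..5); remainder r = 118 - 20j is made from {1,15} in ⌊r/15⌋+1 ways. r = 118, 98, 78, 58, 38, 18 → 8 + 7 + 6 + 4 + 3 + 2 = 30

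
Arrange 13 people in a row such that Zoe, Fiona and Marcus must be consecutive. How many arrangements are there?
Treat the 3 as one block: (13-3+1)! × 3! = 39916800 × 6 = 239500800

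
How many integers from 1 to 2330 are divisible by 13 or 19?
⌊2330/13⌋ + ⌊2330/19⌋ - ⌊2330/247⌋ = 179 + 122 - 9 = 292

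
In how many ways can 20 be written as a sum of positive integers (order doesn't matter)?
Pentagonal recurrence p(n) = p(n-1) + p(n-2) - p(n-5) - p(n-7) + p(n-12) + p(n-15) - ... gives p(0..19) = 1, 1, 2, 3, 5, 7, 11, 15, 22, 30, 42, 56, 77, 101, 135, 176, 231, 297, 385, 490. p(20) = p(19) + p(18) - p(15) - p(13) + p(8) + p(5) = 490 + 385 - 176 - 101 + 22 + 7 = 627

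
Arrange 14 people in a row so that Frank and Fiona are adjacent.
Treat as block: (14-1)! × 2! = 6227020800 × 2 = 12454041600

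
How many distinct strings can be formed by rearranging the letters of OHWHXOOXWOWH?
12! / (3! × 3! × 2! × 4!) = 277200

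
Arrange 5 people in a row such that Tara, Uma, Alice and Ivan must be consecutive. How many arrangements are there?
Treat the 4 as one block: (5-4+1)! × 4! = 2 × 24 = 48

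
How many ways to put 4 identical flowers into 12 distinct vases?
C(4+12-1, 12-1) = C(15, 11) = 1365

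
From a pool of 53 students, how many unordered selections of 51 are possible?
C(53,51) = 53!/(51!×2!) = 1378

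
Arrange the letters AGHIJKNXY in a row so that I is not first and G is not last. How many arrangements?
By inclusion-exclusion: 9! - 2×(9-1)! + (9-2)! = 362880 - 80640 + 5040 = 287280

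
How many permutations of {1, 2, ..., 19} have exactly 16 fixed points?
Choose the 16 fixed points C(19,16) = 969, derange the rest: !3 = Σ_{j=0}^{3} (-1)^j·3!/j! = 6 - 6 + 3 - 1 = 2. Product = 969 × 2 = 1938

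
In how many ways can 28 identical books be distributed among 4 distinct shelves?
C(28+4-1, 4-1) = C(31, 3) = 4495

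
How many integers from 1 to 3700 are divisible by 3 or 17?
⌊3700/3⌋ + ⌊3700/17⌋ - ⌊3700/51⌋ = 1233 + 217 - 72 = 1378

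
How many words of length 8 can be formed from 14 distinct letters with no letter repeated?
P(14,8) = 14!/(14-8)! = 121080960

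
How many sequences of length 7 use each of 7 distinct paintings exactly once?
7! = 5040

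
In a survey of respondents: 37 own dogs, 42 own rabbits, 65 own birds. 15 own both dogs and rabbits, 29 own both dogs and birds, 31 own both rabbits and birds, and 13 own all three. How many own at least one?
|A∪B∪C| = 37+42+65-15-29-31+13 = 82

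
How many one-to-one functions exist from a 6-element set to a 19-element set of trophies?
P(19,6) = 19!/(19-6)! = 19535040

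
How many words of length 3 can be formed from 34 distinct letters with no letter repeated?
P(34,3) = 34!/(34-3)! = 35904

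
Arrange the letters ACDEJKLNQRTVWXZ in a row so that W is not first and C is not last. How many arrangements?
By inclusion-exclusion: 15! - 2×(15-1)! + (15-2)! = 1307674368000 - 174356582400 + 6227020800 = 1139544806400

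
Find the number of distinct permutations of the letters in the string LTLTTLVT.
8! / (3! × 1! × 4!) = 280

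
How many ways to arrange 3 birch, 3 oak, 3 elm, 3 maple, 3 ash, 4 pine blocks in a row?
19! / (3! × 3! × 3! × 3! × 3! × 4!) = 651819168000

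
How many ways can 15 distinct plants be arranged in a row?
15! = 1307674368000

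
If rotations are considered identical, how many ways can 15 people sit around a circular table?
Circular: fix one position, arrange the rest. (15-1)! = 87178291200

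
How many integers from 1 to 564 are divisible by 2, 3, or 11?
⌊564/2⌋+⌊564/3⌋+⌊564/11⌋ - ⌊564/6⌋-⌊564/22⌋-⌊564/33⌋ + ⌊564/66⌋ = 282+188+51 - 94-25-17 + 8 = 393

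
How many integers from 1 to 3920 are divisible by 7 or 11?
⌊3920/7⌋ + ⌊3920/11⌋ - ⌊3920/77⌋ = 560 + 356 - 50 = 866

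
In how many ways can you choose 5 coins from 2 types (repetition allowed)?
C(5+2-1, 2-1) = C(6, 1) = 6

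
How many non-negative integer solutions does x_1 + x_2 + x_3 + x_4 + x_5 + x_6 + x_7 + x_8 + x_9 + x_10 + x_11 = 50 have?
C(50+11-1, 11-1) = C(60, 10) = 75394027566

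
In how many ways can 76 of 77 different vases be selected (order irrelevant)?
C(77,76) = 77!/(76!×1!) = 77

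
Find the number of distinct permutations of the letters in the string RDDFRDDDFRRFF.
13! / (5! × 4! × 4!) = 90090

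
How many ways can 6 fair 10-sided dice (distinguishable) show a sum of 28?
Coefficient of x^28 in (x + x² + ... + x^10)^6. By inclusion-exclusion on dice exceeding 10: Σ_j (-1)^j C(6,j)·C(28-1-10j, 5) = C(6,0)·C(27,5) - C(6,1)·C(17,5) + C(6,2)·C(7,5) = 1·80730 - 6·6188 + 15·21 = 43917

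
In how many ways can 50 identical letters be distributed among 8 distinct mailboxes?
C(50+8-1, 8-1) = C(57, 7) = 264385836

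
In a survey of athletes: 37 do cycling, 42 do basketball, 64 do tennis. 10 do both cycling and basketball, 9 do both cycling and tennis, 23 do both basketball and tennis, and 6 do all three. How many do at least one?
|A∪B∪C| = 37+42+64-10-9-23+6 = 107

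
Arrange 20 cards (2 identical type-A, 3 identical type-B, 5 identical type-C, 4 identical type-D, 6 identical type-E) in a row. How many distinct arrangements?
20! / (2! × 3! × 5! × 4! × 6!) = 97772875200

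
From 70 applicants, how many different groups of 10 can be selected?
C(70,10) = 70!/(10!×60!) = 396704524216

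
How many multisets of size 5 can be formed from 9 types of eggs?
C(5+9-1, 9-1) = C(13, 8) = 1287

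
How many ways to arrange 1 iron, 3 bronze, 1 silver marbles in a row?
5! / (1! × 3! × 1!) = 20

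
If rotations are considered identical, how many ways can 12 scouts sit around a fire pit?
Circular: fix one position, arrange the rest. (12-1)! = 39916800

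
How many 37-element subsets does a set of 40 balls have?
C(40,37) = 40!/(37!×3!) = 9880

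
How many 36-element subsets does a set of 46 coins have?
C(46,36) = 46!/(36!×10!) = 4076350421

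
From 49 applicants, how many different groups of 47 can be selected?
C(49,47) = 49!/(47!×2!) = 1176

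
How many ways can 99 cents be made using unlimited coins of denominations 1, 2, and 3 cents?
Coefficient of x^99 in 1/(1-x^1) · 1/(1-x^2) · 1/(1-x^3). Case on j = number of 3-cent coins (j = 0..33); remainder r = 99 - 3j is made from {1,2} in ⌊r/2⌋+1 ways. r = 99, 96, 93, 90, 87, 84, 81, 78, 75, 72, 69, 66, 63, 60, 57, 54, 51, 48, 45, 42, 39, 36, 33, 30, 27, 24, 21, 18, 15, 12, 9, 6, 3, 0 → 50 + 49 + 47 + 46 + 44 + 43 + 41 + 40 + 38 + 37 + 35 + 34 + 32 + 31 + 29 + 28 + 26 + 25 + 23 + 22 + 20 + 19 + 17 + 16 + 14 + 13 + 11 + 10 + 8 + 7 + 5 + 4 + 2 + 1 = 867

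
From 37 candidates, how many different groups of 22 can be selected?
C(37,22) = 37!/(22!×15!) = 9364199760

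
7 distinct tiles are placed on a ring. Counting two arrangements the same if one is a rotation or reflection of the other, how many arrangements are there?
(7-1)!/2 = 720/2 = 360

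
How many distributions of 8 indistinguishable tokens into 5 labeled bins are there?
C(8+5-1, 5-1) = C(12, 4) = 495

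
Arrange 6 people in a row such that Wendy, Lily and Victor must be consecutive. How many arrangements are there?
Treat the 3 as one block: (6-3+1)! × 3! = 24 × 6 = 144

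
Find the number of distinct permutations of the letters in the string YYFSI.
5! / (1! × 1! × 2! × 1!) = 60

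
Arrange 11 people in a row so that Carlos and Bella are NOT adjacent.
Total - adjacent = 11! - (11-1)!×2 = 39916800 - 7257600 = 32659200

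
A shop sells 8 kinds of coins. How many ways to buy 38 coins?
C(38+8-1, 8-1) = C(45, 7) = 45379620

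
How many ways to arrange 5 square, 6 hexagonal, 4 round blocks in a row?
15! / (5! × 6! × 4!) = 630630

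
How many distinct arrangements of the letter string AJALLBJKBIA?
11! / (1! × 3! × 2! × 1! × 2! × 2!) = 831600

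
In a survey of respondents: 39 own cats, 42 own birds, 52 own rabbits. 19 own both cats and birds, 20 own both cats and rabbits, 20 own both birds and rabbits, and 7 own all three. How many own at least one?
|A∪B∪C| = 39+42+52-19-20-20+7 = 81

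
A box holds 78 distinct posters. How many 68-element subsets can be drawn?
C(78,68) = 78!/(68!×10!) = 1258315963905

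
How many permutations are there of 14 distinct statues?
14! = 87178291200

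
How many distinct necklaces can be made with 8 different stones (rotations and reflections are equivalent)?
(8-1)!/2 = 5040/2 = 2520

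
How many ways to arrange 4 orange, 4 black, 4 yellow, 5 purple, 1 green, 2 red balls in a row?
20! / (4! × 4! × 4! × 5! × 1! × 2!) = 733296564000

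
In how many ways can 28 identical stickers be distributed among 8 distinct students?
C(28+8-1, 8-1) = C(35, 7) = 6724520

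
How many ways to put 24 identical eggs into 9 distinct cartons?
C(24+9-1, 9-1) = C(32, 8) = 10518300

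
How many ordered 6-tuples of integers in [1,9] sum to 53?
Coefficient of x^53 in (x + x² + ... + x^9)^6. By inclusion-exclusion on dice exceeding 9: Σ_j (-1)^j C(6,j)·C(53-1-9j, 5) = C(6,0)·C(52,5) - C(6,1)·C(43,5) + C(6,2)·C(34,5) - C(6,3)·C(25,5) + C(6,4)·C(16,5) - C(6,5)·C(7,5) = 1·2598960 - 6·962598 + 15·278256 - 20·53130 + 15·4368 - 6·21 = 6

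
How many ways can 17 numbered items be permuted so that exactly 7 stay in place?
Choose the 7 fixed points C(17,7) = 19448, derange the rest: !10 = Σ_{j=0}^{10} (-1)^j·10!/j! = 3628800 - 3628800 + 1814400 - 604800 + 151200 - 30240 + 5040 - 720 + 90 - 10 + 1 = 1334961. Product = 19448 × 1334961 = 25962321528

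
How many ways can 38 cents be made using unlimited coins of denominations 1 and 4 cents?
Coefficient of x^38 in 1/(1-x^1) · 1/(1-x^4). Use j coins of 4 for j = 0..⌊38/4⌋ = 9, the rest in 1s: 9 + 1 = 10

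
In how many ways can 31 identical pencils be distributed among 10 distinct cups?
C(31+10-1, 10-1) = C(40, 9) = 273438880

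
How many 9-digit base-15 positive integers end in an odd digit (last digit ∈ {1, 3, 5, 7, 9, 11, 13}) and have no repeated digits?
Last∈{1,3,5,7,9,11,13}. Last=0: 0. Last nonzero: 7×13×P(13,7) = 787026240. Total = 787026240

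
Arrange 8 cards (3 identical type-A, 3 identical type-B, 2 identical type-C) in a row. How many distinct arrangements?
8! / (3! × 3! × 2!) = 560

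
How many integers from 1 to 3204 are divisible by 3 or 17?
⌊3204/3⌋ + ⌊3204/17⌋ - ⌊3204/51⌋ = 1068 + 188 - 62 = 1194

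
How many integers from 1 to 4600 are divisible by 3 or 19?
⌊4600/3⌋ + ⌊4600/19⌋ - ⌊4600/57⌋ = 1533 + 242 - 80 = 1695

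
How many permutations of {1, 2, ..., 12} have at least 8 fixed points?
Exactly j fixed points: C(12,j)·!(12-j); sum over j ≥ 8 (derangement numbers via !m = (m-1)·(!(m-1) + !(m-2)): !0..!4 = 1, 0, 1, 2, 9). Σ_{j=8}^{12} C(12,j)·!(12-j) = C(12,8)·!4 + C(12,9)·!3 + C(12,10)·!2 + C(12,11)·!1 + C(12,12)·!0 = 495·9 + 220·2 + 66·1 + 12·0 + 1·1 = 4962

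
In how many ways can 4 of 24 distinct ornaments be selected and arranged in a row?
P(24,4) = 24!/(24-4)! = 255024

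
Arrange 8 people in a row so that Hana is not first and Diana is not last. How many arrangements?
By inclusion-exclusion: 8! - 2×(8-1)! + (8-2)! = 40320 - 10080 + 720 = 30960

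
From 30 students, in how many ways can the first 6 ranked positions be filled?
P(30,6) = 30!/(30-6)! = 427518000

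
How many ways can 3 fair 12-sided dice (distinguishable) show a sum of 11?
Coefficient of x^11 in (x + x² + ... + x^12)^3. By inclusion-exclusion on dice exceeding 12: Σ_j (-1)^j C(3,j)·C(11-1-12j, 2) = C(3,0)·C(10,2) = 1·45 = 45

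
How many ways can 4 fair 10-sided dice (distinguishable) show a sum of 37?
Coefficient of x^37 in (x + x² + ... + x^10)^4. By inclusion-exclusion on dice exceeding 10: Σ_j (-1)^j C(4,j)·C(37-1-10j, 3) = C(4,0)·C(36,3) - C(4,1)·C(26,3) + C(4,2)·C(16,3) - C(4,3)·C(6,3) = 1·7140 - 4·2600 + 6·560 - 4·20 = 20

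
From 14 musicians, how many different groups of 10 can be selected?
C(14,10) = 14!/(10!×4!) = 1001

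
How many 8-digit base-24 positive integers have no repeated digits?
First digit: 23 choices (nonzero). Then descending: 23 × 23 × 22 × 21 × 20 × 19 × 18 × 17 = 28418599440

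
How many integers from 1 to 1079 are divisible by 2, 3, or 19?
⌊1079/2⌋+⌊1079/3⌋+⌊1079/19⌋ - ⌊1079/6⌋-⌊1079/38⌋-⌊1079/57⌋ + ⌊1079/114⌋ = 539+359+56 - 179-28-18 + 9 = 738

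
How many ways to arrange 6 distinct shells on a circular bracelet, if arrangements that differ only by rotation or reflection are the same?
(6-1)!/2 = 120/2 = 60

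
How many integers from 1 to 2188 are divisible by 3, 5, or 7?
⌊2188/3⌋+⌊2188/5⌋+⌊2188/7⌋ - ⌊2188/15⌋-⌊2188/21⌋-⌊2188/35⌋ + ⌊2188/105⌋ = 729+437+312 - 145-104-62 + 20 = 1187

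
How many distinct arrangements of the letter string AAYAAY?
6! / (2! × 4!) = 15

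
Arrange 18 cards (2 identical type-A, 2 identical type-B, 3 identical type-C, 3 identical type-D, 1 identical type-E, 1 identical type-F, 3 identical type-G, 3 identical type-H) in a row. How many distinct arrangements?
18! / (2! × 2! × 3! × 3! × 1! × 1! × 3! × 3!) = 1235025792000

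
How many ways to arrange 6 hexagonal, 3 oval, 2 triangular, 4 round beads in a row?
15! / (6! × 3! × 2! × 4!) = 6306300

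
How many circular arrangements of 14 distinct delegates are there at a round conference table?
Circular: fix one position, arrange the rest. (14-1)! = 6227020800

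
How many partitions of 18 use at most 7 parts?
By conjugation, equals partitions of 18 into parts ≤ 7. Let r_j(i) = number of partitions of i into parts ≤ j, for i = 0..18. r_1(i) = 1 for all i; r_j(i) = r_{j-1}(i) + r_j(i-j). Rows j = 2..7: ≤2: 1 1 2 2 3 3 4 4 5 5 6 6 7 7 8 8 9 9 10; ≤3: 1 1 2 3 4 5 7 8 10 12 14 16 19 21 24 27 30 33 37; ≤4: 1 1 2 3 5 6 9 11 15 18 23 27 34 39 47 54 64 72 84; ≤5: 1 1 2 3 5 7 10 13 18 23 30 37 47 57 70 84 101 119 141; ≤6: 1 1 2 3 5 7 11 14 20 26 35 44 58 71 90 110 136 163 199; ≤7: 1 1 2 3 5 7 11 15 21 28 38 49 65 82 105 131 164 201 248. r_7(18) = 248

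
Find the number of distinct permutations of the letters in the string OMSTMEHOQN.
10! / (1! × 2! × 1! × 1! × 1! × 2! × 1! × 1!) = 907200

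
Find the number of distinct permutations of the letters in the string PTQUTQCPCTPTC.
13! / (3! × 1! × 3! × 2! × 4!) = 3603600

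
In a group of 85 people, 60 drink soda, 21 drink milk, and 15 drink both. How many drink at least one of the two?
|A∪B| = |A| + |B| - |A∩B| = 60 + 21 - 15 = 66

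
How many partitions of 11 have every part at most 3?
Let r_j(i) = number of partitions of i into parts ≤ j, for i = 0..11. r_1(i) = 1 for all i; r_j(i) = r_{j-1}(i) + r_j(i-j). Rows j = 2..3: ≤2: 1 1 2 2 3 3 4 4 5 5 6 6; ≤3: 1 1 2 3 4 5 7 8 10 12 14 16. r_3(11) = 16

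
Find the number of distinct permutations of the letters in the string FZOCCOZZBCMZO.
13! / (1! × 1! × 3! × 3! × 1! × 4!) = 7207200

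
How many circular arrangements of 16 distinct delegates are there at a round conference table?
Circular: fix one position, arrange the rest. (16-1)! = 1307674368000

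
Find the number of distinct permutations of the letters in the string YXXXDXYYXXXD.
12! / (3! × 7! × 2!) = 7920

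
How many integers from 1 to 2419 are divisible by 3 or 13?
⌊2419/3⌋ + ⌊2419/13⌋ - ⌊2419/39⌋ = 806 + 186 - 62 = 930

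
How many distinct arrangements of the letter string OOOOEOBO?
8! / (6! × 1! × 1!) = 56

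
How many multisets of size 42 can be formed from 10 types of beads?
C(42+10-1, 10-1) = C(51, 9) = 3042312350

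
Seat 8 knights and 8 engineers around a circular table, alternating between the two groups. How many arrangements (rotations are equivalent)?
Fix one of the knights: (8-1)! ways for the remaining knights, × 8! ways for the engineers = 5040 × 40320 = 203212800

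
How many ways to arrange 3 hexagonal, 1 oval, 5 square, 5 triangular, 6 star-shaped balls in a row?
20! / (3! × 1! × 5! × 5! × 6!) = 39109150080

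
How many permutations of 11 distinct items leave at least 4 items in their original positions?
Exactly j fixed points: C(11,j)·!(11-j); sum over j ≥ 4 (derangement numbers via !m = (m-1)·(!(m-1) + !(m-2)): !0..!7 = 1, 0, 1, 2, 9, 44, 265, 1854). Σ_{j=4}^{11} C(11,j)·!(11-j) = C(11,4)·!7 + C(11,5)·!6 + C(11,6)·!5 + C(11,7)·!4 + C(11,8)·!3 + C(11,9)·!2 + C(11,10)·!1 + C(11,11)·!0 = 330·1854 + 462·265 + 462·44 + 330·9 + 165·2 + 55·1 + 11·0 + 1·1 = 757934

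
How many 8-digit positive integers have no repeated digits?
First digit: 9 choices (nonzero). Then descending: 9 × 9 × 8 × 7 × 6 × 5 × 4 × 3 = 1632960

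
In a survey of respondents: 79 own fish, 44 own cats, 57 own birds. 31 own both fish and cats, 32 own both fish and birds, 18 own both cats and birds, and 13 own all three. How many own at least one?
|A∪B∪C| = 79+44+57-31-32-18+13 = 112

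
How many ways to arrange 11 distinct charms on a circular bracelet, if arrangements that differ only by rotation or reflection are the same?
(11-1)!/2 = 3628800/2 = 1814400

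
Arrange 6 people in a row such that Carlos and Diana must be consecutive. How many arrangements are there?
Treat the 2 as one block: (6-2+1)! × 2! = 120 × 2 = 240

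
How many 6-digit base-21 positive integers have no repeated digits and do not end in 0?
Last digit: 20 nonzero choices. First digit: 19 (nonzero, ≠last). Middle 4: P(19,4) = 93024. Total = 35349120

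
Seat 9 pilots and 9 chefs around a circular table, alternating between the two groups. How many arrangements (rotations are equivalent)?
Fix one of the pilots: (9-1)! ways for the remaining pilots, × 9! ways for the chefs = 40320 × 362880 = 14631321600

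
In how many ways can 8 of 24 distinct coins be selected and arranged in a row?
P(24,8) = 24!/(24-8)! = 29654190720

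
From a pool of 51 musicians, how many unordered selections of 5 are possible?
C(51,5) = 51!/(5!×46!) = 2349060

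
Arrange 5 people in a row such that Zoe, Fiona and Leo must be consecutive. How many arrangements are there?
Treat the 3 as one block: (5-3+1)! × 3! = 6 × 6 = 36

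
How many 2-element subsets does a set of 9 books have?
C(9,2) = 9!/(2!×7!) = 36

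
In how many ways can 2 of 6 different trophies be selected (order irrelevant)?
C(6,2) = 6!/(2!×4!) = 15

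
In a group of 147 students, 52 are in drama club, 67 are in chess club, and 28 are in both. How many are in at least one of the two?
|A∪B| = |A| + |B| - |A∩B| = 52 + 67 - 28 = 91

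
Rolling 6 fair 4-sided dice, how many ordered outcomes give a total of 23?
Coefficient of x^23 in (x + x² + ... + x^4)^6. By inclusion-exclusion on dice exceeding 4: Σ_j (-1)^j C(6,j)·C(23-1-4j, 5) = C(6,0)·C(22,5) - C(6,1)·C(18,5) + C(6,2)·C(14,5) - C(6,3)·C(10,5) + C(6,4)·C(6,5) = 1·26334 - 6·8568 + 15·2002 - 20·252 + 15·6 = 6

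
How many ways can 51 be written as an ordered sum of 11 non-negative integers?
C(51+11-1, 11-1) = C(61, 10) = 90177170226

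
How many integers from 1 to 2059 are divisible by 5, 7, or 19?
⌊2059/5⌋+⌊2059/7⌋+⌊2059/19⌋ - ⌊2059/35⌋-⌊2059/95⌋-⌊2059/133⌋ + ⌊2059/665⌋ = 411+294+108 - 58-21-15 + 3 = 722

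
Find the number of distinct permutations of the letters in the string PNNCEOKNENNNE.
13! / (1! × 1! × 1! × 6! × 1! × 3!) = 1441440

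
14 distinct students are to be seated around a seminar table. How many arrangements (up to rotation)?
Circular: fix one position, arrange the rest. (14-1)! = 6227020800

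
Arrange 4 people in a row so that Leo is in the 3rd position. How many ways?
Fix one position: (4-1)! = 6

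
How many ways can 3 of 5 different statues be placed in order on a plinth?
P(5,3) = 5!/(5-3)! = 60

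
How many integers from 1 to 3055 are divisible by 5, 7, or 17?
⌊3055/5⌋+⌊3055/7⌋+⌊3055/17⌋ - ⌊3055/35⌋-⌊3055/85⌋-⌊3055/119⌋ + ⌊3055/595⌋ = 611+436+179 - 87-35-25 + 5 = 1084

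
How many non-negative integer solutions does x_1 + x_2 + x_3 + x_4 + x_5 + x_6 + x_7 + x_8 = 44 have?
C(44+8-1, 8-1) = C(51, 7) = 115775100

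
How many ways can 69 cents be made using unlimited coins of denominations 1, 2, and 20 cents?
Coefficient of x^69 in 1/(1-x^1) · 1/(1-x^2) · 1/(1-x^20). Case on j = number of 20-cent coins (j = 0..3); remainder r = 69 - 20j is made from {1,2} in ⌊r/2⌋+1 ways. r = 69, 49, 29, 9 → 35 + 25 + 15 + 5 = 80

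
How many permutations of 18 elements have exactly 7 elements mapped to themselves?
Choose the 7 fixed points C(18,7) = 31824, derange the rest: !11 = Σ_{j=0}^{11} (-1)^j·11!/j! = 39916800 - 39916800 + 19958400 - 6652800 + 1663200 - 332640 + 55440 - 7920 + 990 - 110 + 11 - 1 = 14684570. Product = 31824 × 14684570 = 467321755680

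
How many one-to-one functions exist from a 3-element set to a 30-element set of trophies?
P(30,3) = 30!/(30-3)! = 24360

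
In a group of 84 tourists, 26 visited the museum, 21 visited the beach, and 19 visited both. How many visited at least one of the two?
|A∪B| = |A| + |B| - |A∩B| = 26 + 21 - 19 = 28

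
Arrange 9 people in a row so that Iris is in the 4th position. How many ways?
Fix one position: (9-1)! = 40320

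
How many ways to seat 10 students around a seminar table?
Circular: fix one position, arrange the rest. (10-1)! = 362880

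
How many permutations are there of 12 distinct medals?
12! = 479001600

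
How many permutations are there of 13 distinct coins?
13! = 6227020800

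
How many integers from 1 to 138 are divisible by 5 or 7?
⌊138/5⌋ + ⌊138/7⌋ - ⌊138/35⌋ = 27 + 19 - 3 = 43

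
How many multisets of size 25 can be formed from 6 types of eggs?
C(25+6-1, 6-1) = C(30, 5) = 142506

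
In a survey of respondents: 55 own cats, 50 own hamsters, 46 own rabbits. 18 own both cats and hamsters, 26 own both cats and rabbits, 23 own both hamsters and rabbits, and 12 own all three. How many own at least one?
|A∪B∪C| = 55+50+46-18-26-23+12 = 96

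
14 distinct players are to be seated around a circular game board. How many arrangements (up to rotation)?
Circular: fix one position, arrange the rest. (14-1)! = 6227020800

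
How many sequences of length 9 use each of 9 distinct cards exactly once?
9! = 362880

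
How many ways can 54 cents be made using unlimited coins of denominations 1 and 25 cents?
Coefficient of x^54 in 1/(1-x^1) · 1/(1-x^25). Use j coins of 25 for j = 0..⌊54/25⌋ = 2, the rest in 1s: 2 + 1 = 3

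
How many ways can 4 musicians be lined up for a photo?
4! = 24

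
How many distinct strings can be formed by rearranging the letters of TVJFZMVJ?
8! / (2! × 1! × 1! × 2! × 1! × 1!) = 10080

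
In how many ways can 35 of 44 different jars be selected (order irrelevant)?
C(44,35) = 44!/(35!×9!) = 708930508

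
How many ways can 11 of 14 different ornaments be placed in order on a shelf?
P(14,11) = 14!/(14-11)! = 14529715200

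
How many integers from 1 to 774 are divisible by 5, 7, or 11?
⌊774/5⌋+⌊774/7⌋+⌊774/11⌋ - ⌊774/35⌋-⌊774/55⌋-⌊774/77⌋ + ⌊774/385⌋ = 154+110+70 - 22-14-10 + 2 = 290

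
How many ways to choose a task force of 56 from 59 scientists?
C(59,56) = 59!/(56!×3!) = 32509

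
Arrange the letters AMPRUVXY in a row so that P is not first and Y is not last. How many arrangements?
By inclusion-exclusion: 8! - 2×(8-1)! + (8-2)! = 40320 - 10080 + 720 = 30960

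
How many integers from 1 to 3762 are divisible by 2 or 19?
⌊3762/2⌋ + ⌊3762/19⌋ - ⌊3762/38⌋ = 1881 + 198 - 99 = 1980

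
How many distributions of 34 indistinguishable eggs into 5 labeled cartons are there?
C(34+5-1, 5-1) = C(38, 4) = 73815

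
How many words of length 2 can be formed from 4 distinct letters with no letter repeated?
P(4,2) = 4!/(4-2)! = 12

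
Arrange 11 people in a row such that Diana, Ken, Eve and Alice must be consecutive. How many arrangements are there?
Treat the 4 as one block: (11-4+1)! × 4! = 40320 × 24 = 967680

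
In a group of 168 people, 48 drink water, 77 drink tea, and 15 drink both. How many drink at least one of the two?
|A∪B| = |A| + |B| - |A∩B| = 48 + 77 - 15 = 110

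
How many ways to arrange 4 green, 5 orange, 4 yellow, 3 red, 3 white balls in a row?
19! / (4! × 5! × 4! × 3! × 3!) = 48886437600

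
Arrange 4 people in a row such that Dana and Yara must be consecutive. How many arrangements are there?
Treat the 2 as one block: (4-2+1)! × 2! = 6 × 2 = 12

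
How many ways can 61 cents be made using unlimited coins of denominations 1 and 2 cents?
Coefficient of x^61 in 1/(1-x^1) · 1/(1-x^2). Use j coins of 2 for j = 0..⌊61/2⌋ = 30, the rest in 1s: 30 + 1 = 31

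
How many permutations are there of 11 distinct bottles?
11! = 39916800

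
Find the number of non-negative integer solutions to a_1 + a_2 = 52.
C(52+2-1, 2-1) = C(53, 1) = 53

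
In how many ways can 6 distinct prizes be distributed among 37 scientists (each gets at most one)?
P(37,6) = 37!/(37-6)! = 1673844480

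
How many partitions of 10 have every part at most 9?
Let r_j(i) = number of partitions of i into parts ≤ j, for i = 0..10. r_1(i) = 1 for all i; r_j(i) = r_{j-1}(i) + r_j(i-j). Rows j = 2..9: ≤2: 1 1 2 2 3 3 4 4 5 5 6; ≤3: 1 1 2 3 4 5 7 8 10 12 14; ≤4: 1 1 2 3 5 6 9 11 15 18 23; ≤5: 1 1 2 3 5 7 10 13 18 23 30; ≤6: 1 1 2 3 5 7 11 14 20 26 35; ≤7: 1 1 2 3 5 7 11 15 21 28 38; ≤8: 1 1 2 3 5 7 11 15 22 29 40; ≤9: 1 1 2 3 5 7 11 15 22 30 41. r_9(10) = 41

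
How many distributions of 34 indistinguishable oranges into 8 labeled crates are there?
C(34+8-1, 8-1) = C(41, 7) = 22481940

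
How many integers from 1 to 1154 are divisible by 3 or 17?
⌊1154/3⌋ + ⌊1154/17⌋ - ⌊1154/51⌋ = 384 + 67 - 22 = 429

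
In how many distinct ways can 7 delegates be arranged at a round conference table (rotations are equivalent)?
Circular: fix one position, arrange the rest. (7-1)! = 720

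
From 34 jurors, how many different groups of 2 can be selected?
C(34,2) = 34!/(2!×32!) = 561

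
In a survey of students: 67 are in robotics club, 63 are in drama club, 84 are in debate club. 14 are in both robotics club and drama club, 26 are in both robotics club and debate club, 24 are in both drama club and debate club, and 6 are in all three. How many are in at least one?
|A∪B∪C| = 67+63+84-14-26-24+6 = 156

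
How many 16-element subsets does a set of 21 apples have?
C(21,16) = 21!/(16!×5!) = 20349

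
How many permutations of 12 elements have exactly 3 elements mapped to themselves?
Choose the 3 fixed points C(12,3) = 220, derange the rest: !9 = Σ_{j=0}^{9} (-1)^j·9!/j! = 362880 - 362880 + 181440 - 60480 + 15120 - 3024 + 504 - 72 + 9 - 1 = 133496. Product = 220 × 133496 = 29369120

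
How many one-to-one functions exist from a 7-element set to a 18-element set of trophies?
P(18,7) = 18!/(18-7)! = 160392960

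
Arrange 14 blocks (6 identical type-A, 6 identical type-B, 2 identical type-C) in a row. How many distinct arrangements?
14! / (6! × 6! × 2!) = 84084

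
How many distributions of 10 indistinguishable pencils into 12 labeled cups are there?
C(10+12-1, 12-1) = C(21, 11) = 352716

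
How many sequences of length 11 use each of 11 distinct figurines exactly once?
11! = 39916800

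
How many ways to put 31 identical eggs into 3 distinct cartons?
C(31+3-1, 3-1) = C(33, 2) = 528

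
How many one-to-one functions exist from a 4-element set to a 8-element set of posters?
P(8,4) = 8!/(8-4)! = 1680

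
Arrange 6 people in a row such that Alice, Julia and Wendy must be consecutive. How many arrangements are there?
Treat the 3 as one block: (6-3+1)! × 3! = 24 × 6 = 144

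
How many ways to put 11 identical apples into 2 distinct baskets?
C(11+2-1, 2-1) = C(12, 1) = 12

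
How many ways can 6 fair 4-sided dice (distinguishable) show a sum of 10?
Coefficient of x^10 in (x + x² + ... + x^4)^6. By inclusion-exclusion on dice exceeding 4: Σ_j (-1)^j C(6,j)·C(10-1-4j, 5) = C(6,0)·C(9,5) - C(6,1)·C(5,5) = 1·126 - 6·1 = 120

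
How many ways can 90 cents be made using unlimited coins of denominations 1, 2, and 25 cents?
Coefficient of x^90 in 1/(1-x^1) · 1/(1-x^2) · 1/(1-x^25). Case on j = number of 25-cent coins (j = 0..3); remainder r = 90 - 25j is made from {1,2} in ⌊r/2⌋+1 ways. r = 90, 65, 40, 15 → 46 + 33 + 21 + 8 = 108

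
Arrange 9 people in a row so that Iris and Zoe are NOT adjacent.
Total - adjacent = 9! - (9-1)!×2 = 362880 - 80640 = 282240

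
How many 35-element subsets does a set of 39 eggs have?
C(39,35) = 39!/(35!×4!) = 82251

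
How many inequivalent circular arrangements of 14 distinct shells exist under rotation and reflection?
(14-1)!/2 = 6227020800/2 = 3113510400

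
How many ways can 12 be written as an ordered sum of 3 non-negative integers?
C(12+3-1, 3-1) = C(14, 2) = 91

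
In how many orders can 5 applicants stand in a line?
5! = 120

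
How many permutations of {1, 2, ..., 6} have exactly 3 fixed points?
Choose the 3 fixed points C(6,3) = 20, derange the rest: !3 = Σ_{j=0}^{3} (-1)^j·3!/j! = 6 - 6 + 3 - 1 = 2. Product = 20 × 2 = 40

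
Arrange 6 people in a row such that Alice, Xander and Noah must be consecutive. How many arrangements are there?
Treat the 3 as one block: (6-3+1)! × 3! = 24 × 6 = 144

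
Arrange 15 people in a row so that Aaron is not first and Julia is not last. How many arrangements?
By inclusion-exclusion: 15! - 2×(15-1)! + (15-2)! = 1307674368000 - 174356582400 + 6227020800 = 1139544806400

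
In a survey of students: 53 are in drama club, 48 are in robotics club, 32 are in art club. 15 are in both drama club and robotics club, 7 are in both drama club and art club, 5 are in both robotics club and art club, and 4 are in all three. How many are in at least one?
|A∪B∪C| = 53+48+32-15-7-5+4 = 110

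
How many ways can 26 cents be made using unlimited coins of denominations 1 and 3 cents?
Coefficient of x^26 in 1/(1-x^1) · 1/(1-x^3). Use j coins of 3 for j = 0..⌊26/3⌋ = 8, the rest in 1s: 8 + 1 = 9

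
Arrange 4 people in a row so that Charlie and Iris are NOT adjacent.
Total - adjacent = 4! - (4-1)!×2 = 24 - 12 = 12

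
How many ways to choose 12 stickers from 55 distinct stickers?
C(55,12) = 55!/(12!×43!) = 438729741450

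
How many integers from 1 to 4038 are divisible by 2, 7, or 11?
⌊4038/2⌋+⌊4038/7⌋+⌊4038/11⌋ - ⌊4038/14⌋-⌊4038/22⌋-⌊4038/77⌋ + ⌊4038/154⌋ = 2019+576+367 - 288-183-52 + 26 = 2465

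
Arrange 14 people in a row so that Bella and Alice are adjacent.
Treat as block: (14-1)! × 2! = 6227020800 × 2 = 12454041600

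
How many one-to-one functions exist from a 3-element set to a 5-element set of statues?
P(5,3) = 5!/(5-3)! = 60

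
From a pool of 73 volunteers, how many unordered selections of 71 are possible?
C(73,71) = 73!/(71!×2!) = 2628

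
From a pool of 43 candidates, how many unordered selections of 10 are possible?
C(43,10) = 43!/(10!×33!) = 1917334783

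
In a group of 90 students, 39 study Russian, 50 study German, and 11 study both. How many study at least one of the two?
|A∪B| = |A| + |B| - |A∩B| = 39 + 50 - 11 = 78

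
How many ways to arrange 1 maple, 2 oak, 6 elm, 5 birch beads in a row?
14! / (1! × 2! × 6! × 5!) = 504504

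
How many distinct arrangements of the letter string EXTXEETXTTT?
11! / (3! × 3! × 5!) = 9240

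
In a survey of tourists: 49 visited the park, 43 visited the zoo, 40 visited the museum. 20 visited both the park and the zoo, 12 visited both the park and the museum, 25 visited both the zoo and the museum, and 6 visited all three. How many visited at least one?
|A∪B∪C| = 49+43+40-20-12-25+6 = 81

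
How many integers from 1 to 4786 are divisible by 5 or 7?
⌊4786/5⌋ + ⌊4786/7⌋ - ⌊4786/35⌋ = 957 + 683 - 136 = 1504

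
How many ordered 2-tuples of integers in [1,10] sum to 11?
Coefficient of x^11 in (x + x² + ... + x^10)^2. By inclusion-exclusion on dice exceeding 10: Σ_j (-1)^j C(2,j)·C(11-1-10j, 1) = C(2,0)·C(10,1) = 1·10 = 10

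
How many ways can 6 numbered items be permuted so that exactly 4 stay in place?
Choose the 4 fixed points C(6,4) = 15, derange the rest: !2 = Σ_{j=0}^{2} (-1)^j·2!/j! = 2 - 2 + 1 = 1. Product = 15 × 1 = 15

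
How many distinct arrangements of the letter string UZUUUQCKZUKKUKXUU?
17! / (1! × 2! × 1! × 1! × 4! × 8!) = 183783600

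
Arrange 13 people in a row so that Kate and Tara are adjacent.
Treat as block: (13-1)! × 2! = 479001600 × 2 = 958003200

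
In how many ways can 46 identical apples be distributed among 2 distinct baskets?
C(46+2-1, 2-1) = C(47, 1) = 47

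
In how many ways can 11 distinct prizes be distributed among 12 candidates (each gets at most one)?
P(12,11) = 12!/(12-11)! = 479001600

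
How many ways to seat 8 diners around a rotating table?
Circular: fix one position, arrange the rest. (8-1)! = 5040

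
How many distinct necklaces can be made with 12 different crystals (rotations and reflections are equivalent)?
(12-1)!/2 = 39916800/2 = 19958400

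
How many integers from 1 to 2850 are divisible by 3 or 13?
⌊2850/3⌋ + ⌊2850/13⌋ - ⌊2850/39⌋ = 950 + 219 - 73 = 1096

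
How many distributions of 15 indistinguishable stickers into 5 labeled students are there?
C(15+5-1, 5-1) = C(19, 4) = 3876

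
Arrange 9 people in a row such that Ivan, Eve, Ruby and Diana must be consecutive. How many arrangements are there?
Treat the 4 as one block: (9-4+1)! × 4! = 720 × 24 = 17280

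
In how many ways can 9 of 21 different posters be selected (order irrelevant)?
C(21,9) = 21!/(9!×12!) = 293930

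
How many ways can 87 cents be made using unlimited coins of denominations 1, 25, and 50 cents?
Coefficient of x^87 in 1/(1-x^1) · 1/(1-x^25) · 1/(1-x^50). Case on j = number of 50-cent coins (j = 0..1); remainder r = 87 - 50j is made from {1,25} in ⌊r/25⌋+1 ways. r = 87, 37 → 4 + 2 = 6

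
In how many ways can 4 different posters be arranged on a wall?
4! = 24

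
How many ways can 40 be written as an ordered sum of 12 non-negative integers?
C(40+12-1, 12-1) = C(51, 11) = 47626016970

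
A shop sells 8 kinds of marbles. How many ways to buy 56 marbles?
C(56+8-1, 8-1) = C(63, 7) = 553270671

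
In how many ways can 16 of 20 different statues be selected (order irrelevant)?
C(20,16) = 20!/(16!×4!) = 4845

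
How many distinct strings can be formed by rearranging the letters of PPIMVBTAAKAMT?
13! / (2! × 2! × 3! × 1! × 2! × 1! × 1! × 1!) = 129729600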